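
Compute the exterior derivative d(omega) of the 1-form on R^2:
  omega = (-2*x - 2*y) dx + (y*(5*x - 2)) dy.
d(omega) = (5*y + 2) dx ∧ dy

For a 1-form omega = sum_i f_i dx_i, the exterior derivative is
  d(omega) = sum_{i < j} (∂f_j/∂x_i - ∂f_i/∂x_j) dx_i ∧ dx_j.
  coefficient of dx ∧ dy: ∂f_2/∂x - ∂f_1/∂y = ∂(y*(5*x - 2))/∂x - ∂(-2*x - 2*y)/∂y = 5*y + 2
Assembling: d(omega) = (5*y + 2) dx ∧ dy.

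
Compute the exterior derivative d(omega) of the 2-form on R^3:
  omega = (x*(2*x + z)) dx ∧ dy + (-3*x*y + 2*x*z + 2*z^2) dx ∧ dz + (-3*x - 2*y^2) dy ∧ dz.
d(omega) = (4*x - 3) dx ∧ dy ∧ dz

For a 2-form omega = sum_{i<j} g_{ij} dx_i ∧ dx_j, the exterior derivative is
  d(omega) = sum_{i<j} d(g_{ij}) ∧ dx_i ∧ dx_j = sum_{i<j, k} (∂g_{ij}/∂x_k) dx_k ∧ dx_i ∧ dx_j.
Expand each term, using dx_k ∧ dx_i ∧ dx_j = sgn(permutation) dx_{(a)} ∧ dx_{(b)} ∧ dx_{(c)} with (a < b < c) sorted:
  d(x*(2*x + z)) includes (∂/∂z)(x*(2*x + z)) dz = (x) dz, which multiplied by dx ∧ dy gives (x) dx ∧ dy ∧ dz
  d(-3*x*y + 2*x*z + 2*z^2) includes (∂/∂y)(-3*x*y + 2*x*z + 2*z^2) dy = (-3*x) dy, which multiplied by dx ∧ dz gives (3*x) dx ∧ dy ∧ dz
  d(-3*x - 2*y^2) includes (∂/∂x)(-3*x - 2*y^2) dx = (-3) dx, which multiplied by dy ∧ dz gives (-3) dx ∧ dy ∧ dz
Collecting like 3-forms: d(omega) = (4*x - 3) dx ∧ dy ∧ dz.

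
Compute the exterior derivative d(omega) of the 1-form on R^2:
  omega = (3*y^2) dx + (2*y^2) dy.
d(omega) = (-6*y) dx ∧ dy

For a 1-form omega = sum_i f_i dx_i, the exterior derivative is
  d(omega) = sum_{i < j} (∂f_j/∂x_i - ∂f_i/∂x_j) dx_i ∧ dx_j.
  coefficient of dx ∧ dy: ∂f_2/∂x - ∂f_1/∂y = ∂(2*y^2)/∂x - ∂(3*y^2)/∂y = -6*y
Assembling: d(omega) = (-6*y) dx ∧ dy.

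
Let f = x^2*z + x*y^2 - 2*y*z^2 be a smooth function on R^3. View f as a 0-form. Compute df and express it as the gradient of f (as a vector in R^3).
df = (2*x*z + y^2) dx + (2*x*y - 2*z^2) dy + (x^2 - 4*y*z) dz; grad f = (2*x*z + y^2, 2*x*y - 2*z^2, x^2 - 4*y*z)

For a 0-form f, d f = (∂f/∂x) dx + (∂f/∂y) dy + (∂f/∂z) dz. The components of the vector representation are exactly the entries of grad f in Cartesian coordinates:
  ∂f/∂x = 2*x*z + y^2
  ∂f/∂y = 2*x*y - 2*z^2
  ∂f/∂z = x^2 - 4*y*z.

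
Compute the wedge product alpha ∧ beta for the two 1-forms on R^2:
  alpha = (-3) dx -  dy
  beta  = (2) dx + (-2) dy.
alpha ∧ beta = (8) dx ∧ dy

Distribute the wedge, using dx_i ∧ dx_j = -dx_j ∧ dx_i and dx_i ∧ dx_i = 0. For each pair (i, j) with i < j, the coefficient of dx_i ∧ dx_j in alpha ∧ beta is (alpha_i * beta_j - alpha_j * beta_i). Collecting: alpha ∧ beta = (8) dx ∧ dy.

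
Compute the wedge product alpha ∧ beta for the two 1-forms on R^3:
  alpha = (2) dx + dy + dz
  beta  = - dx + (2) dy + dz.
alpha ∧ beta = (5) dx ∧ dy + (3) dx ∧ dz + (-1) dy ∧ dz

Distribute the wedge, using dx_i ∧ dx_j = -dx_j ∧ dx_i and dx_i ∧ dx_i = 0. For each pair (i, j) with i < j, the coefficient of dx_i ∧ dx_j in alpha ∧ beta is (alpha_i * beta_j - alpha_j * beta_i). Collecting: alpha ∧ beta = (5) dx ∧ dy + (3) dx ∧ dz + (-1) dy ∧ dz.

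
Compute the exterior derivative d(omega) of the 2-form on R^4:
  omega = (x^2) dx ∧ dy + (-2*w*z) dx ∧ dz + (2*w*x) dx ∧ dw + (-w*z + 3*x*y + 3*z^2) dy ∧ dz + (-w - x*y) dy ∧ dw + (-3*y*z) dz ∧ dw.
d(omega) = (-2*z) dx ∧ dz ∧ dw + (3*y) dx ∧ dy ∧ dz + (-4*z) dy ∧ dz ∧ dw + (-y) dx ∧ dy ∧ dw

For a 2-form omega = sum_{i<j} g_{ij} dx_i ∧ dx_j, the exterior derivative is
  d(omega) = sum_{i<j} d(g_{ij}) ∧ dx_i ∧ dx_j = sum_{i<j, k} (∂g_{ij}/∂x_k) dx_k ∧ dx_i ∧ dx_j.
Expand each term, using dx_k ∧ dx_i ∧ dx_j = sgn(permutation) dx_{(a)} ∧ dx_{(b)} ∧ dx_{(c)} with (a < b < c) sorted:
  d(-2*w*z) includes (∂/∂w)(-2*w*z) dw = (-2*z) dw, which multiplied by dx ∧ dz gives (-2*z) dx ∧ dz ∧ dw
  d(-w*z + 3*x*y + 3*z^2) includes (∂/∂x)(-w*z + 3*x*y + 3*z^2) dx = (3*y) dx, which multiplied by dy ∧ dz gives (3*y) dx ∧ dy ∧ dz
  d(-w*z + 3*x*y + 3*z^2) includes (∂/∂w)(-w*z + 3*x*y + 3*z^2) dw = (-z) dw, which multiplied by dy ∧ dz gives (-z) dy ∧ dz ∧ dw
  d(-w - x*y) includes (∂/∂x)(-w - x*y) dx = (-y) dx, which multiplied by dy ∧ dw gives (-y) dx ∧ dy ∧ dw
  d(-3*y*z) includes (∂/∂y)(-3*y*z) dy = (-3*z) dy, which multiplied by dz ∧ dw gives (-3*z) dy ∧ dz ∧ dw
Collecting like 3-forms: d(omega) = (-2*z) dx ∧ dz ∧ dw + (3*y) dx ∧ dy ∧ dz + (-4*z) dy ∧ dz ∧ dw + (-y) dx ∧ dy ∧ dw.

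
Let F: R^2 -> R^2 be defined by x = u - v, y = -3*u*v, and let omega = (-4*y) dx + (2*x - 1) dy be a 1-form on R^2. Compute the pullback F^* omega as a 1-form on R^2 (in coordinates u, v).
F^* omega = (3*v*(2*u + 2*v + 1)) du + (3*u*(-2*u - 2*v + 1)) dv

Using F^*(f dg) = (f ∘ F) d(g ∘ F), substitute each coordinate x_i by F_i(u, v) in f_i, and replace dx_i by d F_i = (∂F_i/∂u) du + (∂F_i/∂v) dv.
  For the x component: f_1(F) = 12*u*v; d F_1 = (1) du + (-1) dv
  For the y component: f_2(F) = 2*u - 2*v - 1; d F_2 = (-3*v) du + (-3*u) dv
Combining and collecting du, dv coefficients:
  coeff of du: 3*v*(2*u + 2*v + 1)
  coeff of dv: 3*u*(-2*u - 2*v + 1)
F^* omega = (3*v*(2*u + 2*v + 1)) du + (3*u*(-2*u - 2*v + 1)) dv.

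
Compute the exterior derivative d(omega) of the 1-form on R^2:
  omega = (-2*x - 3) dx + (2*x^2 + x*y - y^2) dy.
d(omega) = (4*x + y) dx ∧ dy

For a 1-form omega = sum_i f_i dx_i, the exterior derivative is
  d(omega) = sum_{i < j} (∂f_j/∂x_i - ∂f_i/∂x_j) dx_i ∧ dx_j.
  coefficient of dx ∧ dy: ∂f_2/∂x - ∂f_1/∂y = ∂(2*x^2 + x*y - y^2)/∂x - ∂(-2*x - 3)/∂y = 4*x + y
Assembling: d(omega) = (4*x + y) dx ∧ dy.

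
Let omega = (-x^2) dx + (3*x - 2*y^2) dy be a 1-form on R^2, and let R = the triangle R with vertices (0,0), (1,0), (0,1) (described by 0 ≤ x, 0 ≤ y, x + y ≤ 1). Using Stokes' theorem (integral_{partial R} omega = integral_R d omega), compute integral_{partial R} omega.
integral_(partial R) omega = 3/2

Stokes: integral_partial_R omega = integral_R d omega with d omega = (∂Q/∂x - ∂P/∂y) dx ∧ dy.
  ∂Q/∂x = 3
  ∂P/∂y = 0
  integrand = ∂Q/∂x - ∂P/∂y = 3.
Integrating over R: integral_0^1 integral_0^{1-x} (3) dy dx = 3/2.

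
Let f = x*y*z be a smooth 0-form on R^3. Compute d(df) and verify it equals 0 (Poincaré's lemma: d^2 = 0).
d(df) = 0

Step 1: df = sum_i (∂f/∂x_i) dx_i = (y*z) dx + (x*z) dy + (x*y) dz.
Step 2: Apply d again. Using the 1-form formula, the coefficient of dx ∧ dy in d(df) is ∂^2 f/∂x ∂y - ∂^2 f/∂y ∂x = (z) - (z) = 0 (equality of mixed partials for smooth f).
Similarly for dx ∧ dz and dy ∧ dz — all coefficients vanish. So d(df) = 0.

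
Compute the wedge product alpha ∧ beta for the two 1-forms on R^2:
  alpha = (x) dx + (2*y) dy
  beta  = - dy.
alpha ∧ beta = (-x) dx ∧ dy

Distribute the wedge, using dx_i ∧ dx_j = -dx_j ∧ dx_i and dx_i ∧ dx_i = 0. For each pair (i, j) with i < j, the coefficient of dx_i ∧ dx_j in alpha ∧ beta is (alpha_i * beta_j - alpha_j * beta_i). Collecting: alpha ∧ beta = (-x) dx ∧ dy.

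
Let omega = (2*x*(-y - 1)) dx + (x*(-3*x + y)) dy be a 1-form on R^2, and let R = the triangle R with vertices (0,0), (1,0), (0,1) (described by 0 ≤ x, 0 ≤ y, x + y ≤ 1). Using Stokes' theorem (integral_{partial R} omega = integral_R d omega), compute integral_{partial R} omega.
integral_(partial R) omega = -1/2

Stokes: integral_partial_R omega = integral_R d omega with d omega = (∂Q/∂x - ∂P/∂y) dx ∧ dy.
  ∂Q/∂x = -6*x + y
  ∂P/∂y = -2*x
  integrand = ∂Q/∂x - ∂P/∂y = -4*x + y.
Integrating over R: integral_0^1 integral_0^{1-x} (-4*x + y) dy dx = -1/2.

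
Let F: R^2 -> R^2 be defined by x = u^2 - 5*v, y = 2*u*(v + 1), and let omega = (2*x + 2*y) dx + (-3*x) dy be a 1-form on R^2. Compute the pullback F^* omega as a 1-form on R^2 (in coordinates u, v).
F^* omega = (4*u^3 + 2*u^2*v + 2*u^2 - 20*u*v + 30*v^2 + 30*v) du + (-6*u^3 - 10*u^2 + 10*u*v - 20*u + 50*v) dv

Using F^*(f dg) = (f ∘ F) d(g ∘ F), substitute each coordinate x_i by F_i(u, v) in f_i, and replace dx_i by d F_i = (∂F_i/∂u) du + (∂F_i/∂v) dv.
  For the x component: f_1(F) = 2*u^2 + 4*u*v + 4*u - 10*v; d F_1 = (2*u) du + (-5) dv
  For the y component: f_2(F) = -3*u^2 + 15*v; d F_2 = (2*v + 2) du + (2*u) dv
Combining and collecting du, dv coefficients:
  coeff of du: 4*u^3 + 2*u^2*v + 2*u^2 - 20*u*v + 30*v^2 + 30*v
  coeff of dv: -6*u^3 - 10*u^2 + 10*u*v - 20*u + 50*v
F^* omega = (4*u^3 + 2*u^2*v + 2*u^2 - 20*u*v + 30*v^2 + 30*v) du + (-6*u^3 - 10*u^2 + 10*u*v - 20*u + 50*v) dv.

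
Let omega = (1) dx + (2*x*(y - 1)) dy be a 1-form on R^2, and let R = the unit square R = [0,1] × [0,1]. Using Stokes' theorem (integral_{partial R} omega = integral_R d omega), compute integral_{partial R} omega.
integral_(partial R) omega = -1

Stokes: integral_partial_R omega = integral_R d omega with d omega = (∂Q/∂x - ∂P/∂y) dx ∧ dy.
  ∂Q/∂x = 2*y - 2
  ∂P/∂y = 0
  integrand = ∂Q/∂x - ∂P/∂y = 2*y - 2.
Integrating over R: integral_0^1 integral_0^1 (2*y - 2) dx dy = -1.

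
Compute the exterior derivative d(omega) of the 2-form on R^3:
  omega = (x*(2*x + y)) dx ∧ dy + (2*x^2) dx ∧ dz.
d(omega) = 0

For a 2-form omega = sum_{i<j} g_{ij} dx_i ∧ dx_j, the exterior derivative is
  d(omega) = sum_{i<j} d(g_{ij}) ∧ dx_i ∧ dx_j = sum_{i<j, k} (∂g_{ij}/∂x_k) dx_k ∧ dx_i ∧ dx_j.
Expand each term, using dx_k ∧ dx_i ∧ dx_j = sgn(permutation) dx_{(a)} ∧ dx_{(b)} ∧ dx_{(c)} with (a < b < c) sorted:

Collecting like 3-forms: d(omega) = 0.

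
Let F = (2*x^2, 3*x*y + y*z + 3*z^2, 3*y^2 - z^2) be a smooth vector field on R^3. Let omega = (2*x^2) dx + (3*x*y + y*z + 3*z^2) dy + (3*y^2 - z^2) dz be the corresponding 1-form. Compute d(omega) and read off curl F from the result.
d(omega) = (5*y - 6*z) dy ∧ dz + (0) dz ∧ dx + (3*y) dx ∧ dy; curl F = (5*y - 6*z, 0, 3*y)

d omega = sum_{i<j} (∂f_j/∂x_i - ∂f_i/∂x_j) dx_i ∧ dx_j. Under the identification (dy ∧ dz, dz ∧ dx, dx ∧ dy) ↔ (e_x, e_y, e_z), the coefficients are exactly the components of curl F. Compute:
  ∂R/∂y - ∂Q/∂z = (6*y) - (y + 6*z) = 5*y - 6*z
  ∂P/∂z - ∂R/∂x = (0) - (0) = 0
  ∂Q/∂x - ∂P/∂y = (3*y) - (0) = 3*y.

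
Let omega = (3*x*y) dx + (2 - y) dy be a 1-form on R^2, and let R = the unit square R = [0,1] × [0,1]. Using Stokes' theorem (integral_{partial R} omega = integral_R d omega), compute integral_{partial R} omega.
integral_(partial R) omega = -3/2

Stokes: integral_partial_R omega = integral_R d omega with d omega = (∂Q/∂x - ∂P/∂y) dx ∧ dy.
  ∂Q/∂x = 0
  ∂P/∂y = 3*x
  integrand = ∂Q/∂x - ∂P/∂y = -3*x.
Integrating over R: integral_0^1 integral_0^1 (-3*x) dx dy = -3/2.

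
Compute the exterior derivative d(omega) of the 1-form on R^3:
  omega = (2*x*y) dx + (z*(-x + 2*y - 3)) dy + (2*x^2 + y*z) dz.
d(omega) = (-2*x - z) dx ∧ dy + (4*x) dx ∧ dz + (x - 2*y + z + 3) dy ∧ dz

For a 1-form omega = sum_i f_i dx_i, the exterior derivative is
  d(omega) = sum_{i < j} (∂f_j/∂x_i - ∂f_i/∂x_j) dx_i ∧ dx_j.
  coefficient of dx ∧ dy: ∂f_2/∂x - ∂f_1/∂y = ∂(z*(-x + 2*y - 3))/∂x - ∂(2*x*y)/∂y = -2*x - z
  coefficient of dx ∧ dz: ∂f_3/∂x - ∂f_1/∂z = ∂(2*x^2 + y*z)/∂x - ∂(2*x*y)/∂z = 4*x
  coefficient of dy ∧ dz: ∂f_3/∂y - ∂f_2/∂z = ∂(2*x^2 + y*z)/∂y - ∂(z*(-x + 2*y - 3))/∂z = x - 2*y + z + 3
Assembling: d(omega) = (-2*x - z) dx ∧ dy + (4*x) dx ∧ dz + (x - 2*y + z + 3) dy ∧ dz.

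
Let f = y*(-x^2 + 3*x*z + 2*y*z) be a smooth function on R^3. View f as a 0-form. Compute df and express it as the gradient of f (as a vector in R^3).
df = (y*(-2*x + 3*z)) dx + (-x^2 + 3*x*z + 4*y*z) dy + (y*(3*x + 2*y)) dz; grad f = (y*(-2*x + 3*z), -x^2 + 3*x*z + 4*y*z, y*(3*x + 2*y))

For a 0-form f, d f = (∂f/∂x) dx + (∂f/∂y) dy + (∂f/∂z) dz. The components of the vector representation are exactly the entries of grad f in Cartesian coordinates:
  ∂f/∂x = y*(-2*x + 3*z)
  ∂f/∂y = -x^2 + 3*x*z + 4*y*z
  ∂f/∂z = y*(3*x + 2*y).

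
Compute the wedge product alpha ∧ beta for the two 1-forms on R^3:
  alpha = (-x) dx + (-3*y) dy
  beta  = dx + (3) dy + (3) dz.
alpha ∧ beta = (-3*x + 3*y) dx ∧ dy + (-3*x) dx ∧ dz + (-9*y) dy ∧ dz

Distribute the wedge, using dx_i ∧ dx_j = -dx_j ∧ dx_i and dx_i ∧ dx_i = 0. For each pair (i, j) with i < j, the coefficient of dx_i ∧ dx_j in alpha ∧ beta is (alpha_i * beta_j - alpha_j * beta_i). Collecting: alpha ∧ beta = (-3*x + 3*y) dx ∧ dy + (-3*x) dx ∧ dz + (-9*y) dy ∧ dz.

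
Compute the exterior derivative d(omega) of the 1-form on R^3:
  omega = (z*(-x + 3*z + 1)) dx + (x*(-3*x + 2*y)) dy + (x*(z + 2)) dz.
d(omega) = (-6*x + 2*y) dx ∧ dy + (x - 5*z + 1) dx ∧ dz

For a 1-form omega = sum_i f_i dx_i, the exterior derivative is
  d(omega) = sum_{i < j} (∂f_j/∂x_i - ∂f_i/∂x_j) dx_i ∧ dx_j.
  coefficient of dx ∧ dy: ∂f_2/∂x - ∂f_1/∂y = ∂(x*(-3*x + 2*y))/∂x - ∂(z*(-x + 3*z + 1))/∂y = -6*x + 2*y
  coefficient of dx ∧ dz: ∂f_3/∂x - ∂f_1/∂z = ∂(x*(z + 2))/∂x - ∂(z*(-x + 3*z + 1))/∂z = x - 5*z + 1
Assembling: d(omega) = (-6*x + 2*y) dx ∧ dy + (x - 5*z + 1) dx ∧ dz.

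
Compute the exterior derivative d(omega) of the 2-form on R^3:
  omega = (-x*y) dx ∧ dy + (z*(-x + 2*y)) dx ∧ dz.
d(omega) = (-2*z) dx ∧ dy ∧ dz

For a 2-form omega = sum_{i<j} g_{ij} dx_i ∧ dx_j, the exterior derivative is
  d(omega) = sum_{i<j} d(g_{ij}) ∧ dx_i ∧ dx_j = sum_{i<j, k} (∂g_{ij}/∂x_k) dx_k ∧ dx_i ∧ dx_j.
Expand each term, using dx_k ∧ dx_i ∧ dx_j = sgn(permutation) dx_{(a)} ∧ dx_{(b)} ∧ dx_{(c)} with (a < b < c) sorted:
  d(z*(-x + 2*y)) includes (∂/∂y)(z*(-x + 2*y)) dy = (2*z) dy, which multiplied by dx ∧ dz gives (-2*z) dx ∧ dy ∧ dz
Collecting like 3-forms: d(omega) = (-2*z) dx ∧ dy ∧ dz.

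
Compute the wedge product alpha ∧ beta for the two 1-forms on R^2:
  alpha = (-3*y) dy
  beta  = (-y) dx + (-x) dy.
alpha ∧ beta = (-3*y^2) dx ∧ dy

Distribute the wedge, using dx_i ∧ dx_j = -dx_j ∧ dx_i and dx_i ∧ dx_i = 0. For each pair (i, j) with i < j, the coefficient of dx_i ∧ dx_j in alpha ∧ beta is (alpha_i * beta_j - alpha_j * beta_i). Collecting: alpha ∧ beta = (-3*y^2) dx ∧ dy.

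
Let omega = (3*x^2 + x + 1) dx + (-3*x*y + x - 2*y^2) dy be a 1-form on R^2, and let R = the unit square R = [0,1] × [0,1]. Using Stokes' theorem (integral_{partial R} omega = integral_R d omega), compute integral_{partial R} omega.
integral_(partial R) omega = -1/2

Stokes: integral_partial_R omega = integral_R d omega with d omega = (∂Q/∂x - ∂P/∂y) dx ∧ dy.
  ∂Q/∂x = 1 - 3*y
  ∂P/∂y = 0
  integrand = ∂Q/∂x - ∂P/∂y = 1 - 3*y.
Integrating over R: integral_0^1 integral_0^1 (1 - 3*y) dx dy = -1/2.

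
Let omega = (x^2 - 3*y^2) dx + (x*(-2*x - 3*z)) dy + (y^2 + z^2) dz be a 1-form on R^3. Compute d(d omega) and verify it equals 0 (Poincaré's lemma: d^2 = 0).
d(d omega) = 0

Step 1: d omega = sum_{i<j} (∂f_j/∂x_i - ∂f_i/∂x_j) dx_i ∧ dx_j:
  coeff of dx ∧ dy: -4*x + 6*y - 3*z
  coeff of dx ∧ dz: 0
  coeff of dy ∧ dz: 3*x + 2*y
Step 2: Apply d again to each 2-form coefficient. The only possible 3-form in R^3 is dx ∧ dy ∧ dz, with coefficient
  ∂(coeff of dy∧dz)/∂x - ∂(coeff of dx∧dz)/∂y + ∂(coeff of dx∧dy)/∂z
  = ∂/∂x (3*x + 2*y) - ∂/∂y (0) + ∂/∂z (-4*x + 6*y - 3*z).
Each of these terms simplifies to sums of mixed partials that cancel in pairs. The result is 0 (by equality of mixed partials for smooth functions — Schwarz / Clairaut).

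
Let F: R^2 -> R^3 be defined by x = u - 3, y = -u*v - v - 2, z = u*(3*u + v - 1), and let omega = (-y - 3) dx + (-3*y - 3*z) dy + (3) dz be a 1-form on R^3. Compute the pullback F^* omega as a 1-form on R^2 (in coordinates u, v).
F^* omega = (9*u^2*v - 2*u*v + 18*u - 3*v^2 - 2*v - 4) du + (9*u^3 + 6*u^2 - 3*u*v - 6*u - 3*v - 6) dv

Using F^*(f dg) = (f ∘ F) d(g ∘ F), substitute each coordinate x_i by F_i(u, v) in f_i, and replace dx_i by d F_i = (∂F_i/∂u) du + (∂F_i/∂v) dv.
  For the x component: f_1(F) = u*v + v - 1; d F_1 = (1) du + (0) dv
  For the y component: f_2(F) = -9*u^2 + 3*u + 3*v + 6; d F_2 = (-v) du + (-u - 1) dv
  For the z component: f_3(F) = 3; d F_3 = (6*u + v - 1) du + (u) dv
Combining and collecting du, dv coefficients:
  coeff of du: 9*u^2*v - 2*u*v + 18*u - 3*v^2 - 2*v - 4
  coeff of dv: 9*u^3 + 6*u^2 - 3*u*v - 6*u - 3*v - 6
F^* omega = (9*u^2*v - 2*u*v + 18*u - 3*v^2 - 2*v - 4) du + (9*u^3 + 6*u^2 - 3*u*v - 6*u - 3*v - 6) dv.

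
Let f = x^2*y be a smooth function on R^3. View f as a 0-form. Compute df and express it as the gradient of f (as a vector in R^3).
df = (2*x*y) dx + (x^2) dy + (0) dz; grad f = (2*x*y, x^2, 0)

For a 0-form f, d f = (∂f/∂x) dx + (∂f/∂y) dy + (∂f/∂z) dz. The components of the vector representation are exactly the entries of grad f in Cartesian coordinates:
  ∂f/∂x = 2*x*y
  ∂f/∂y = x^2
  ∂f/∂z = 0.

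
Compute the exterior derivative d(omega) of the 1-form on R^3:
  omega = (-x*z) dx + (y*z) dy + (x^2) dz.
d(omega) = (3*x) dx ∧ dz + (-y) dy ∧ dz

For a 1-form omega = sum_i f_i dx_i, the exterior derivative is
  d(omega) = sum_{i < j} (∂f_j/∂x_i - ∂f_i/∂x_j) dx_i ∧ dx_j.
  coefficient of dx ∧ dz: ∂f_3/∂x - ∂f_1/∂z = ∂(x^2)/∂x - ∂(-x*z)/∂z = 3*x
  coefficient of dy ∧ dz: ∂f_3/∂y - ∂f_2/∂z = ∂(x^2)/∂y - ∂(y*z)/∂z = -y
Assembling: d(omega) = (3*x) dx ∧ dz + (-y) dy ∧ dz.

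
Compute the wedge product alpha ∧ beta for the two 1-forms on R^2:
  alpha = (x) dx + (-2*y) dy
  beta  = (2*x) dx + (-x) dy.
alpha ∧ beta = (x*(-x + 4*y)) dx ∧ dy

Distribute the wedge, using dx_i ∧ dx_j = -dx_j ∧ dx_i and dx_i ∧ dx_i = 0. For each pair (i, j) with i < j, the coefficient of dx_i ∧ dx_j in alpha ∧ beta is (alpha_i * beta_j - alpha_j * beta_i). Collecting: alpha ∧ beta = (x*(-x + 4*y)) dx ∧ dy.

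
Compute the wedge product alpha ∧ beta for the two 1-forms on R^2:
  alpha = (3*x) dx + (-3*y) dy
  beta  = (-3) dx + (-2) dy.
alpha ∧ beta = (-6*x - 9*y) dx ∧ dy

Distribute the wedge, using dx_i ∧ dx_j = -dx_j ∧ dx_i and dx_i ∧ dx_i = 0. For each pair (i, j) with i < j, the coefficient of dx_i ∧ dx_j in alpha ∧ beta is (alpha_i * beta_j - alpha_j * beta_i). Collecting: alpha ∧ beta = (-6*x - 9*y) dx ∧ dy.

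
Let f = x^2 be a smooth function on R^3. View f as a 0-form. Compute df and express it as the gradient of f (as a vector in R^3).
df = (2*x) dx + (0) dy + (0) dz; grad f = (2*x, 0, 0)

For a 0-form f, d f = (∂f/∂x) dx + (∂f/∂y) dy + (∂f/∂z) dz. The components of the vector representation are exactly the entries of grad f in Cartesian coordinates:
  ∂f/∂x = 2*x
  ∂f/∂y = 0
  ∂f/∂z = 0.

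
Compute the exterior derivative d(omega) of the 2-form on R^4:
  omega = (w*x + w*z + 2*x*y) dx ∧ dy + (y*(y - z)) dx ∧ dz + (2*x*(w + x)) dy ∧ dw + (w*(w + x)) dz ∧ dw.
d(omega) = (w - 2*y + z) dx ∧ dy ∧ dz + (2*w + 5*x + z) dx ∧ dy ∧ dw + (w) dx ∧ dz ∧ dw

For a 2-form omega = sum_{i<j} g_{ij} dx_i ∧ dx_j, the exterior derivative is
  d(omega) = sum_{i<j} d(g_{ij}) ∧ dx_i ∧ dx_j = sum_{i<j, k} (∂g_{ij}/∂x_k) dx_k ∧ dx_i ∧ dx_j.
Expand each term, using dx_k ∧ dx_i ∧ dx_j = sgn(permutation) dx_{(a)} ∧ dx_{(b)} ∧ dx_{(c)} with (a < b < c) sorted:
  d(w*x + w*z + 2*x*y) includes (∂/∂z)(w*x + w*z + 2*x*y) dz = (w) dz, which multiplied by dx ∧ dy gives (w) dx ∧ dy ∧ dz
  d(w*x + w*z + 2*x*y) includes (∂/∂w)(w*x + w*z + 2*x*y) dw = (x + z) dw, which multiplied by dx ∧ dy gives (x + z) dx ∧ dy ∧ dw
  d(y*(y - z)) includes (∂/∂y)(y*(y - z)) dy = (2*y - z) dy, which multiplied by dx ∧ dz gives (-2*y + z) dx ∧ dy ∧ dz
  d(2*x*(w + x)) includes (∂/∂x)(2*x*(w + x)) dx = (2*w + 4*x) dx, which multiplied by dy ∧ dw gives (2*w + 4*x) dx ∧ dy ∧ dw
  d(w*(w + x)) includes (∂/∂x)(w*(w + x)) dx = (w) dx, which multiplied by dz ∧ dw gives (w) dx ∧ dz ∧ dw
Collecting like 3-forms: d(omega) = (w - 2*y + z) dx ∧ dy ∧ dz + (2*w + 5*x + z) dx ∧ dy ∧ dw + (w) dx ∧ dz ∧ dw.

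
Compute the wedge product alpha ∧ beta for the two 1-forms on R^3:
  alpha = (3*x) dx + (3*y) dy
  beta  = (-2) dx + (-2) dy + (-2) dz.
alpha ∧ beta = (-6*x + 6*y) dx ∧ dy + (-6*x) dx ∧ dz + (-6*y) dy ∧ dz

Distribute the wedge, using dx_i ∧ dx_j = -dx_j ∧ dx_i and dx_i ∧ dx_i = 0. For each pair (i, j) with i < j, the coefficient of dx_i ∧ dx_j in alpha ∧ beta is (alpha_i * beta_j - alpha_j * beta_i). Collecting: alpha ∧ beta = (-6*x + 6*y) dx ∧ dy + (-6*x) dx ∧ dz + (-6*y) dy ∧ dz.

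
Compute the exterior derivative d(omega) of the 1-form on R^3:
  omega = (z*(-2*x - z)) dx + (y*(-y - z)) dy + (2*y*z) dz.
d(omega) = (2*x + 2*z) dx ∧ dz + (y + 2*z) dy ∧ dz

For a 1-form omega = sum_i f_i dx_i, the exterior derivative is
  d(omega) = sum_{i < j} (∂f_j/∂x_i - ∂f_i/∂x_j) dx_i ∧ dx_j.
  coefficient of dx ∧ dz: ∂f_3/∂x - ∂f_1/∂z = ∂(2*y*z)/∂x - ∂(z*(-2*x - z))/∂z = 2*x + 2*z
  coefficient of dy ∧ dz: ∂f_3/∂y - ∂f_2/∂z = ∂(2*y*z)/∂y - ∂(y*(-y - z))/∂z = y + 2*z
Assembling: d(omega) = (2*x + 2*z) dx ∧ dz + (y + 2*z) dy ∧ dz.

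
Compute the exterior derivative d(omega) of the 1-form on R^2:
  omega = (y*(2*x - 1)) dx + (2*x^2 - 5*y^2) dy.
d(omega) = (2*x + 1) dx ∧ dy

For a 1-form omega = sum_i f_i dx_i, the exterior derivative is
  d(omega) = sum_{i < j} (∂f_j/∂x_i - ∂f_i/∂x_j) dx_i ∧ dx_j.
  coefficient of dx ∧ dy: ∂f_2/∂x - ∂f_1/∂y = ∂(2*x^2 - 5*y^2)/∂x - ∂(y*(2*x - 1))/∂y = 2*x + 1
Assembling: d(omega) = (2*x + 1) dx ∧ dy.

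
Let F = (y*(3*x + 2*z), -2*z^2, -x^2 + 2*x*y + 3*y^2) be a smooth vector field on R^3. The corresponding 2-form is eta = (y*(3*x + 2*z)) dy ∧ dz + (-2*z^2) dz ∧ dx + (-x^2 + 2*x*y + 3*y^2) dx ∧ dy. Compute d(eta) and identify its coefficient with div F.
d(eta) = (3*y) dx ∧ dy ∧ dz; div F = 3*y

For a 2-form in R^3 of the form above, applying d gives a 3-form with coefficient ∂P/∂x + ∂Q/∂y + ∂R/∂z:
  ∂P/∂x = 3*y
  ∂Q/∂y = 0
  ∂R/∂z = 0
Sum = 3*y, which is exactly div F.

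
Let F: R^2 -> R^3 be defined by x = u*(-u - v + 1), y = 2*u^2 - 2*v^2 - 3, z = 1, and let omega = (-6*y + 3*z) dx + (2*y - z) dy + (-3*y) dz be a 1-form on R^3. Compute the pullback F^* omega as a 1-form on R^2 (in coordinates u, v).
F^* omega = (40*u^3 + 12*u^2*v - 12*u^2 - 40*u*v^2 - 70*u - 12*v^3 + 12*v^2 - 21*v + 21) du + (12*u^3 - 16*u^2*v - 12*u*v^2 - 21*u + 16*v^3 + 28*v) dv

Using F^*(f dg) = (f ∘ F) d(g ∘ F), substitute each coordinate x_i by F_i(u, v) in f_i, and replace dx_i by d F_i = (∂F_i/∂u) du + (∂F_i/∂v) dv.
  For the x component: f_1(F) = -12*u^2 + 12*v^2 + 21; d F_1 = (-2*u - v + 1) du + (-u) dv
  For the y component: f_2(F) = 4*u^2 - 4*v^2 - 7; d F_2 = (4*u) du + (-4*v) dv
  For the z component: f_3(F) = -6*u^2 + 6*v^2 + 9; d F_3 = (0) du + (0) dv
Combining and collecting du, dv coefficients:
  coeff of du: 40*u^3 + 12*u^2*v - 12*u^2 - 40*u*v^2 - 70*u - 12*v^3 + 12*v^2 - 21*v + 21
  coeff of dv: 12*u^3 - 16*u^2*v - 12*u*v^2 - 21*u + 16*v^3 + 28*v
F^* omega = (40*u^3 + 12*u^2*v - 12*u^2 - 40*u*v^2 - 70*u - 12*v^3 + 12*v^2 - 21*v + 21) du + (12*u^3 - 16*u^2*v - 12*u*v^2 - 21*u + 16*v^3 + 28*v) dv.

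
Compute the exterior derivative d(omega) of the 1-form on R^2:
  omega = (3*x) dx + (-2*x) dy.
d(omega) = (-2) dx ∧ dy

For a 1-form omega = sum_i f_i dx_i, the exterior derivative is
  d(omega) = sum_{i < j} (∂f_j/∂x_i - ∂f_i/∂x_j) dx_i ∧ dx_j.
  coefficient of dx ∧ dy: ∂f_2/∂x - ∂f_1/∂y = ∂(-2*x)/∂x - ∂(3*x)/∂y = -2
Assembling: d(omega) = (-2) dx ∧ dy.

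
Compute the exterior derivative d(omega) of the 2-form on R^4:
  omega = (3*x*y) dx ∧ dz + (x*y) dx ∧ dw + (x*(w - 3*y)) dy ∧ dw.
d(omega) = (-3*x) dx ∧ dy ∧ dz + (w - x - 3*y) dx ∧ dy ∧ dw

For a 2-form omega = sum_{i<j} g_{ij} dx_i ∧ dx_j, the exterior derivative is
  d(omega) = sum_{i<j} d(g_{ij}) ∧ dx_i ∧ dx_j = sum_{i<j, k} (∂g_{ij}/∂x_k) dx_k ∧ dx_i ∧ dx_j.
Expand each term, using dx_k ∧ dx_i ∧ dx_j = sgn(permutation) dx_{(a)} ∧ dx_{(b)} ∧ dx_{(c)} with (a < b < c) sorted:
  d(3*x*y) includes (∂/∂y)(3*x*y) dy = (3*x) dy, which multiplied by dx ∧ dz gives (-3*x) dx ∧ dy ∧ dz
  d(x*y) includes (∂/∂y)(x*y) dy = (x) dy, which multiplied by dx ∧ dw gives (-x) dx ∧ dy ∧ dw
  d(x*(w - 3*y)) includes (∂/∂x)(x*(w - 3*y)) dx = (w - 3*y) dx, which multiplied by dy ∧ dw gives (w - 3*y) dx ∧ dy ∧ dw
Collecting like 3-forms: d(omega) = (-3*x) dx ∧ dy ∧ dz + (w - x - 3*y) dx ∧ dy ∧ dw.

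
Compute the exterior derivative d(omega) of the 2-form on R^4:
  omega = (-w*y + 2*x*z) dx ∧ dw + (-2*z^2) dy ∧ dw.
d(omega) = (w) dx ∧ dy ∧ dw + (-2*x) dx ∧ dz ∧ dw + (4*z) dy ∧ dz ∧ dw

For a 2-form omega = sum_{i<j} g_{ij} dx_i ∧ dx_j, the exterior derivative is
  d(omega) = sum_{i<j} d(g_{ij}) ∧ dx_i ∧ dx_j = sum_{i<j, k} (∂g_{ij}/∂x_k) dx_k ∧ dx_i ∧ dx_j.
Expand each term, using dx_k ∧ dx_i ∧ dx_j = sgn(permutation) dx_{(a)} ∧ dx_{(b)} ∧ dx_{(c)} with (a < b < c) sorted:
  d(-w*y + 2*x*z) includes (∂/∂y)(-w*y + 2*x*z) dy = (-w) dy, which multiplied by dx ∧ dw gives (w) dx ∧ dy ∧ dw
  d(-w*y + 2*x*z) includes (∂/∂z)(-w*y + 2*x*z) dz = (2*x) dz, which multiplied by dx ∧ dw gives (-2*x) dx ∧ dz ∧ dw
  d(-2*z^2) includes (∂/∂z)(-2*z^2) dz = (-4*z) dz, which multiplied by dy ∧ dw gives (4*z) dy ∧ dz ∧ dw
Collecting like 3-forms: d(omega) = (w) dx ∧ dy ∧ dw + (-2*x) dx ∧ dz ∧ dw + (4*z) dy ∧ dz ∧ dw.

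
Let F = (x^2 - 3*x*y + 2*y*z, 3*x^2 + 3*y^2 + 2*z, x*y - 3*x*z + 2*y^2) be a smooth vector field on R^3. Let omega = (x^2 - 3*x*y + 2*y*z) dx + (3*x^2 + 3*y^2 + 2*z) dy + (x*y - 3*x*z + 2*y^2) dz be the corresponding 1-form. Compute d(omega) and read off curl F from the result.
d(omega) = (x + 4*y - 2) dy ∧ dz + (y + 3*z) dz ∧ dx + (9*x - 2*z) dx ∧ dy; curl F = (x + 4*y - 2, y + 3*z, 9*x - 2*z)

d omega = sum_{i<j} (∂f_j/∂x_i - ∂f_i/∂x_j) dx_i ∧ dx_j. Under the identification (dy ∧ dz, dz ∧ dx, dx ∧ dy) ↔ (e_x, e_y, e_z), the coefficients are exactly the components of curl F. Compute:
  ∂R/∂y - ∂Q/∂z = (x + 4*y) - (2) = x + 4*y - 2
  ∂P/∂z - ∂R/∂x = (2*y) - (y - 3*z) = y + 3*z
  ∂Q/∂x - ∂P/∂y = (6*x) - (-3*x + 2*z) = 9*x - 2*z.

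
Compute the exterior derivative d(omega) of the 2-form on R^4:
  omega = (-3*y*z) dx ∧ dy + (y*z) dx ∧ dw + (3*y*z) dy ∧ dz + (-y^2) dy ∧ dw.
d(omega) = (-3*y) dx ∧ dy ∧ dz + (-z) dx ∧ dy ∧ dw + (-y) dx ∧ dz ∧ dw

For a 2-form omega = sum_{i<j} g_{ij} dx_i ∧ dx_j, the exterior derivative is
  d(omega) = sum_{i<j} d(g_{ij}) ∧ dx_i ∧ dx_j = sum_{i<j, k} (∂g_{ij}/∂x_k) dx_k ∧ dx_i ∧ dx_j.
Expand each term, using dx_k ∧ dx_i ∧ dx_j = sgn(permutation) dx_{(a)} ∧ dx_{(b)} ∧ dx_{(c)} with (a < b < c) sorted:
  d(-3*y*z) includes (∂/∂z)(-3*y*z) dz = (-3*y) dz, which multiplied by dx ∧ dy gives (-3*y) dx ∧ dy ∧ dz
  d(y*z) includes (∂/∂y)(y*z) dy = (z) dy, which multiplied by dx ∧ dw gives (-z) dx ∧ dy ∧ dw
  d(y*z) includes (∂/∂z)(y*z) dz = (y) dz, which multiplied by dx ∧ dw gives (-y) dx ∧ dz ∧ dw
Collecting like 3-forms: d(omega) = (-3*y) dx ∧ dy ∧ dz + (-z) dx ∧ dy ∧ dw + (-y) dx ∧ dz ∧ dw.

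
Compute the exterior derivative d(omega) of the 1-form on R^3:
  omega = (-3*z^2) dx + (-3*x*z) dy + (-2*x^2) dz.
d(omega) = (-3*z) dx ∧ dy + (-4*x + 6*z) dx ∧ dz + (3*x) dy ∧ dz

For a 1-form omega = sum_i f_i dx_i, the exterior derivative is
  d(omega) = sum_{i < j} (∂f_j/∂x_i - ∂f_i/∂x_j) dx_i ∧ dx_j.
  coefficient of dx ∧ dy: ∂f_2/∂x - ∂f_1/∂y = ∂(-3*x*z)/∂x - ∂(-3*z^2)/∂y = -3*z
  coefficient of dx ∧ dz: ∂f_3/∂x - ∂f_1/∂z = ∂(-2*x^2)/∂x - ∂(-3*z^2)/∂z = -4*x + 6*z
  coefficient of dy ∧ dz: ∂f_3/∂y - ∂f_2/∂z = ∂(-2*x^2)/∂y - ∂(-3*x*z)/∂z = 3*x
Assembling: d(omega) = (-3*z) dx ∧ dy + (-4*x + 6*z) dx ∧ dz + (3*x) dy ∧ dz.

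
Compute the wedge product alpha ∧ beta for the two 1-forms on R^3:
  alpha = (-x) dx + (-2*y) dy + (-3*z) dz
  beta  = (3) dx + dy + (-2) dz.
alpha ∧ beta = (-x + 6*y) dx ∧ dy + (2*x + 9*z) dx ∧ dz + (4*y + 3*z) dy ∧ dz

Distribute the wedge, using dx_i ∧ dx_j = -dx_j ∧ dx_i and dx_i ∧ dx_i = 0. For each pair (i, j) with i < j, the coefficient of dx_i ∧ dx_j in alpha ∧ beta is (alpha_i * beta_j - alpha_j * beta_i). Collecting: alpha ∧ beta = (-x + 6*y) dx ∧ dy + (2*x + 9*z) dx ∧ dz + (4*y + 3*z) dy ∧ dz.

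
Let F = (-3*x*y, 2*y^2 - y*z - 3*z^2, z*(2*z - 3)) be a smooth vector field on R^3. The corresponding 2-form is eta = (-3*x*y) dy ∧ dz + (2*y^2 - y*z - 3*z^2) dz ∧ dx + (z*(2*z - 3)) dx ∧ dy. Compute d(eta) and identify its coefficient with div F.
d(eta) = (y + 3*z - 3) dx ∧ dy ∧ dz; div F = y + 3*z - 3

For a 2-form in R^3 of the form above, applying d gives a 3-form with coefficient ∂P/∂x + ∂Q/∂y + ∂R/∂z:
  ∂P/∂x = -3*y
  ∂Q/∂y = 4*y - z
  ∂R/∂z = 4*z - 3
Sum = y + 3*z - 3, which is exactly div F.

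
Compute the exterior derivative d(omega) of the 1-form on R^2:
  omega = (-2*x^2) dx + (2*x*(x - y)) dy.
d(omega) = (4*x - 2*y) dx ∧ dy

For a 1-form omega = sum_i f_i dx_i, the exterior derivative is
  d(omega) = sum_{i < j} (∂f_j/∂x_i - ∂f_i/∂x_j) dx_i ∧ dx_j.
  coefficient of dx ∧ dy: ∂f_2/∂x - ∂f_1/∂y = ∂(2*x*(x - y))/∂x - ∂(-2*x^2)/∂y = 4*x - 2*y
Assembling: d(omega) = (4*x - 2*y) dx ∧ dy.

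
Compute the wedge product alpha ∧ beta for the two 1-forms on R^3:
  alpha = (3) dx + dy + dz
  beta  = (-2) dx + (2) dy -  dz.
alpha ∧ beta = (8) dx ∧ dy + (-1) dx ∧ dz + (-3) dy ∧ dz

Distribute the wedge, using dx_i ∧ dx_j = -dx_j ∧ dx_i and dx_i ∧ dx_i = 0. For each pair (i, j) with i < j, the coefficient of dx_i ∧ dx_j in alpha ∧ beta is (alpha_i * beta_j - alpha_j * beta_i). Collecting: alpha ∧ beta = (8) dx ∧ dy + (-1) dx ∧ dz + (-3) dy ∧ dz.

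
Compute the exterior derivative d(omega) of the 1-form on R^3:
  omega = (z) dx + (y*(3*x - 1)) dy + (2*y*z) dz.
d(omega) = (3*y) dx ∧ dy + (-1) dx ∧ dz + (2*z) dy ∧ dz

For a 1-form omega = sum_i f_i dx_i, the exterior derivative is
  d(omega) = sum_{i < j} (∂f_j/∂x_i - ∂f_i/∂x_j) dx_i ∧ dx_j.
  coefficient of dx ∧ dy: ∂f_2/∂x - ∂f_1/∂y = ∂(y*(3*x - 1))/∂x - ∂(z)/∂y = 3*y
  coefficient of dx ∧ dz: ∂f_3/∂x - ∂f_1/∂z = ∂(2*y*z)/∂x - ∂(z)/∂z = -1
  coefficient of dy ∧ dz: ∂f_3/∂y - ∂f_2/∂z = ∂(2*y*z)/∂y - ∂(y*(3*x - 1))/∂z = 2*z
Assembling: d(omega) = (3*y) dx ∧ dy + (-1) dx ∧ dz + (2*z) dy ∧ dz.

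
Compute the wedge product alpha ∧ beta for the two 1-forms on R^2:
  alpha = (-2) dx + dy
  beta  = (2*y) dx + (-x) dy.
alpha ∧ beta = (2*x - 2*y) dx ∧ dy

Distribute the wedge, using dx_i ∧ dx_j = -dx_j ∧ dx_i and dx_i ∧ dx_i = 0. For each pair (i, j) with i < j, the coefficient of dx_i ∧ dx_j in alpha ∧ beta is (alpha_i * beta_j - alpha_j * beta_i). Collecting: alpha ∧ beta = (2*x - 2*y) dx ∧ dy.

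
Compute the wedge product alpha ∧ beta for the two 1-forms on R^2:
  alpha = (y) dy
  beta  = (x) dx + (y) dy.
alpha ∧ beta = (-x*y) dx ∧ dy

Distribute the wedge, using dx_i ∧ dx_j = -dx_j ∧ dx_i and dx_i ∧ dx_i = 0. For each pair (i, j) with i < j, the coefficient of dx_i ∧ dx_j in alpha ∧ beta is (alpha_i * beta_j - alpha_j * beta_i). Collecting: alpha ∧ beta = (-x*y) dx ∧ dy.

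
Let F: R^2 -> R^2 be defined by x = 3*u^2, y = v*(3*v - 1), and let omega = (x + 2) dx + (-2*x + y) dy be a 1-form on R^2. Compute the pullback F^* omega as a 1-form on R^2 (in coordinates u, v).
F^* omega = (18*u^3 + 12*u) du + (-36*u^2*v + 6*u^2 + 18*v^3 - 9*v^2 + v) dv

Using F^*(f dg) = (f ∘ F) d(g ∘ F), substitute each coordinate x_i by F_i(u, v) in f_i, and replace dx_i by d F_i = (∂F_i/∂u) du + (∂F_i/∂v) dv.
  For the x component: f_1(F) = 3*u^2 + 2; d F_1 = (6*u) du + (0) dv
  For the y component: f_2(F) = -6*u^2 + 3*v^2 - v; d F_2 = (0) du + (6*v - 1) dv
Combining and collecting du, dv coefficients:
  coeff of du: 18*u^3 + 12*u
  coeff of dv: -36*u^2*v + 6*u^2 + 18*v^3 - 9*v^2 + v
F^* omega = (18*u^3 + 12*u) du + (-36*u^2*v + 6*u^2 + 18*v^3 - 9*v^2 + v) dv.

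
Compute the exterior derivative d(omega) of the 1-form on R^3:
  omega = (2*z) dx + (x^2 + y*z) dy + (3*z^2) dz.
d(omega) = (2*x) dx ∧ dy + (-2) dx ∧ dz + (-y) dy ∧ dz

For a 1-form omega = sum_i f_i dx_i, the exterior derivative is
  d(omega) = sum_{i < j} (∂f_j/∂x_i - ∂f_i/∂x_j) dx_i ∧ dx_j.
  coefficient of dx ∧ dy: ∂f_2/∂x - ∂f_1/∂y = ∂(x^2 + y*z)/∂x - ∂(2*z)/∂y = 2*x
  coefficient of dx ∧ dz: ∂f_3/∂x - ∂f_1/∂z = ∂(3*z^2)/∂x - ∂(2*z)/∂z = -2
  coefficient of dy ∧ dz: ∂f_3/∂y - ∂f_2/∂z = ∂(3*z^2)/∂y - ∂(x^2 + y*z)/∂z = -y
Assembling: d(omega) = (2*x) dx ∧ dy + (-2) dx ∧ dz + (-y) dy ∧ dz.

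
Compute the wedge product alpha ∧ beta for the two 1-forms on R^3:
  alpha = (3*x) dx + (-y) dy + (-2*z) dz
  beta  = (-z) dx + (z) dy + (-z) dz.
alpha ∧ beta = (z*(3*x - y)) dx ∧ dy + (-z*(3*x + 2*z)) dx ∧ dz + (z*(y + 2*z)) dy ∧ dz

Distribute the wedge, using dx_i ∧ dx_j = -dx_j ∧ dx_i and dx_i ∧ dx_i = 0. For each pair (i, j) with i < j, the coefficient of dx_i ∧ dx_j in alpha ∧ beta is (alpha_i * beta_j - alpha_j * beta_i). Collecting: alpha ∧ beta = (z*(3*x - y)) dx ∧ dy + (-z*(3*x + 2*z)) dx ∧ dz + (z*(y + 2*z)) dy ∧ dz.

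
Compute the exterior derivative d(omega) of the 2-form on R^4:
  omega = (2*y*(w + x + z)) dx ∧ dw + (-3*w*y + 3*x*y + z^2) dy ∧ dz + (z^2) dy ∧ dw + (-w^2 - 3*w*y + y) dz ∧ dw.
d(omega) = (-2*w - 2*x - 2*z) dx ∧ dy ∧ dw + (-2*y) dx ∧ dz ∧ dw + (3*y) dx ∧ dy ∧ dz + (-3*w - 3*y - 2*z + 1) dy ∧ dz ∧ dw

For a 2-form omega = sum_{i<j} g_{ij} dx_i ∧ dx_j, the exterior derivative is
  d(omega) = sum_{i<j} d(g_{ij}) ∧ dx_i ∧ dx_j = sum_{i<j, k} (∂g_{ij}/∂x_k) dx_k ∧ dx_i ∧ dx_j.
Expand each term, using dx_k ∧ dx_i ∧ dx_j = sgn(permutation) dx_{(a)} ∧ dx_{(b)} ∧ dx_{(c)} with (a < b < c) sorted:
  d(2*y*(w + x + z)) includes (∂/∂y)(2*y*(w + x + z)) dy = (2*w + 2*x + 2*z) dy, which multiplied by dx ∧ dw gives (-2*w - 2*x - 2*z) dx ∧ dy ∧ dw
  d(2*y*(w + x + z)) includes (∂/∂z)(2*y*(w + x + z)) dz = (2*y) dz, which multiplied by dx ∧ dw gives (-2*y) dx ∧ dz ∧ dw
  d(-3*w*y + 3*x*y + z^2) includes (∂/∂x)(-3*w*y + 3*x*y + z^2) dx = (3*y) dx, which multiplied by dy ∧ dz gives (3*y) dx ∧ dy ∧ dz
  d(-3*w*y + 3*x*y + z^2) includes (∂/∂w)(-3*w*y + 3*x*y + z^2) dw = (-3*y) dw, which multiplied by dy ∧ dz gives (-3*y) dy ∧ dz ∧ dw
  d(z^2) includes (∂/∂z)(z^2) dz = (2*z) dz, which multiplied by dy ∧ dw gives (-2*z) dy ∧ dz ∧ dw
  d(-w^2 - 3*w*y + y) includes (∂/∂y)(-w^2 - 3*w*y + y) dy = (1 - 3*w) dy, which multiplied by dz ∧ dw gives (1 - 3*w) dy ∧ dz ∧ dw
Collecting like 3-forms: d(omega) = (-2*w - 2*x - 2*z) dx ∧ dy ∧ dw + (-2*y) dx ∧ dz ∧ dw + (3*y) dx ∧ dy ∧ dz + (-3*w - 3*y - 2*z + 1) dy ∧ dz ∧ dw.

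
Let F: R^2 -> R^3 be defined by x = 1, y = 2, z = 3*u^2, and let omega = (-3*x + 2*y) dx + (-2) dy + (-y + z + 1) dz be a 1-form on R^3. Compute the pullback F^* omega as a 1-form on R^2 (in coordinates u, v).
F^* omega = (18*u^3 - 6*u) du

Using F^*(f dg) = (f ∘ F) d(g ∘ F), substitute each coordinate x_i by F_i(u, v) in f_i, and replace dx_i by d F_i = (∂F_i/∂u) du + (∂F_i/∂v) dv.
  For the x component: f_1(F) = 1; d F_1 = (0) du + (0) dv
  For the y component: f_2(F) = -2; d F_2 = (0) du + (0) dv
  For the z component: f_3(F) = 3*u^2 - 1; d F_3 = (6*u) du + (0) dv
Combining and collecting du, dv coefficients:
  coeff of du: 18*u^3 - 6*u
  coeff of dv: 0
F^* omega = (18*u^3 - 6*u) du.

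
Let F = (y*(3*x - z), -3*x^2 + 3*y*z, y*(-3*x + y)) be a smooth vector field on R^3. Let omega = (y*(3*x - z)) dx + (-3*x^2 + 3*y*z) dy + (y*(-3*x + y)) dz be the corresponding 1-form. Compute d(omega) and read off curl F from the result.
d(omega) = (-3*x - y) dy ∧ dz + (2*y) dz ∧ dx + (-9*x + z) dx ∧ dy; curl F = (-3*x - y, 2*y, -9*x + z)

d omega = sum_{i<j} (∂f_j/∂x_i - ∂f_i/∂x_j) dx_i ∧ dx_j. Under the identification (dy ∧ dz, dz ∧ dx, dx ∧ dy) ↔ (e_x, e_y, e_z), the coefficients are exactly the components of curl F. Compute:
  ∂R/∂y - ∂Q/∂z = (-3*x + 2*y) - (3*y) = -3*x - y
  ∂P/∂z - ∂R/∂x = (-y) - (-3*y) = 2*y
  ∂Q/∂x - ∂P/∂y = (-6*x) - (3*x - z) = -9*x + z.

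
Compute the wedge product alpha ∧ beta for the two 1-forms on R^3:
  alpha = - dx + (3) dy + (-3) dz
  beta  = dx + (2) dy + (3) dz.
alpha ∧ beta = (-5) dx ∧ dy + (15) dy ∧ dz

Distribute the wedge, using dx_i ∧ dx_j = -dx_j ∧ dx_i and dx_i ∧ dx_i = 0. For each pair (i, j) with i < j, the coefficient of dx_i ∧ dx_j in alpha ∧ beta is (alpha_i * beta_j - alpha_j * beta_i). Collecting: alpha ∧ beta = (-5) dx ∧ dy + (15) dy ∧ dz.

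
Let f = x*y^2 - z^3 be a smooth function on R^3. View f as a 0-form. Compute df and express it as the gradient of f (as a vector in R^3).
df = (y^2) dx + (2*x*y) dy + (-3*z^2) dz; grad f = (y^2, 2*x*y, -3*z^2)

For a 0-form f, d f = (∂f/∂x) dx + (∂f/∂y) dy + (∂f/∂z) dz. The components of the vector representation are exactly the entries of grad f in Cartesian coordinates:
  ∂f/∂x = y^2
  ∂f/∂y = 2*x*y
  ∂f/∂z = -3*z^2.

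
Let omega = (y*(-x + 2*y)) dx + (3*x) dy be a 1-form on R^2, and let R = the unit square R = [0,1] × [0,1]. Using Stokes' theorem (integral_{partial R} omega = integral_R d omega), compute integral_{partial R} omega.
integral_(partial R) omega = 3/2

Stokes: integral_partial_R omega = integral_R d omega with d omega = (∂Q/∂x - ∂P/∂y) dx ∧ dy.
  ∂Q/∂x = 3
  ∂P/∂y = -x + 4*y
  integrand = ∂Q/∂x - ∂P/∂y = x - 4*y + 3.
Integrating over R: integral_0^1 integral_0^1 (x - 4*y + 3) dx dy = 3/2.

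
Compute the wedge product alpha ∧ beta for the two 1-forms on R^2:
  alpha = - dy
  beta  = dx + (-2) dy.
alpha ∧ beta = (1) dx ∧ dy

Distribute the wedge, using dx_i ∧ dx_j = -dx_j ∧ dx_i and dx_i ∧ dx_i = 0. For each pair (i, j) with i < j, the coefficient of dx_i ∧ dx_j in alpha ∧ beta is (alpha_i * beta_j - alpha_j * beta_i). Collecting: alpha ∧ beta = (1) dx ∧ dy.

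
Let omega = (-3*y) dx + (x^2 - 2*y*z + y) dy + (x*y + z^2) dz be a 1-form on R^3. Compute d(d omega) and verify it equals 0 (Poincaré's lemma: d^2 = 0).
d(d omega) = 0

Step 1: d omega = sum_{i<j} (∂f_j/∂x_i - ∂f_i/∂x_j) dx_i ∧ dx_j:
  coeff of dx ∧ dy: 2*x + 3
  coeff of dx ∧ dz: y
  coeff of dy ∧ dz: x + 2*y
Step 2: Apply d again to each 2-form coefficient. The only possible 3-form in R^3 is dx ∧ dy ∧ dz, with coefficient
  ∂(coeff of dy∧dz)/∂x - ∂(coeff of dx∧dz)/∂y + ∂(coeff of dx∧dy)/∂z
  = ∂/∂x (x + 2*y) - ∂/∂y (y) + ∂/∂z (2*x + 3).
Each of these terms simplifies to sums of mixed partials that cancel in pairs. The result is 0 (by equality of mixed partials for smooth functions — Schwarz / Clairaut).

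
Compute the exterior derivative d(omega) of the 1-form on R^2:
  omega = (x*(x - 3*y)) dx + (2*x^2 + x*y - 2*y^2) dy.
d(omega) = (7*x + y) dx ∧ dy

For a 1-form omega = sum_i f_i dx_i, the exterior derivative is
  d(omega) = sum_{i < j} (∂f_j/∂x_i - ∂f_i/∂x_j) dx_i ∧ dx_j.
  coefficient of dx ∧ dy: ∂f_2/∂x - ∂f_1/∂y = ∂(2*x^2 + x*y - 2*y^2)/∂x - ∂(x*(x - 3*y))/∂y = 7*x + y
Assembling: d(omega) = (7*x + y) dx ∧ dy.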